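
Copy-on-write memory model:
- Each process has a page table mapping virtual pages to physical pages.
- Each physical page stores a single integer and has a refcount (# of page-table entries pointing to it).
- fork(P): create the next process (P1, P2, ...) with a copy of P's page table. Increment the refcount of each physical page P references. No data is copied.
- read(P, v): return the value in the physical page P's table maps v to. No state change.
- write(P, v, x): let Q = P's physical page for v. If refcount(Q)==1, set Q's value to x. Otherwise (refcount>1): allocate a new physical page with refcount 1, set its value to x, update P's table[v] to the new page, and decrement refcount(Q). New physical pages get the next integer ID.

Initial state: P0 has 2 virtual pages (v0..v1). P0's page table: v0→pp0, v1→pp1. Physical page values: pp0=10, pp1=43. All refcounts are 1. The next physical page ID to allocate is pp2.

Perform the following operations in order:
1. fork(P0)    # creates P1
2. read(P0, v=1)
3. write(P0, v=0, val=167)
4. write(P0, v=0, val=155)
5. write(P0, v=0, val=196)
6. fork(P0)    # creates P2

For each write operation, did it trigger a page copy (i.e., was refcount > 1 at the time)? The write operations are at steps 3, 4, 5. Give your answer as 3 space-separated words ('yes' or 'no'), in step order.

Op 1: fork(P0) -> P1. 2 ppages; refcounts: pp0:2 pp1:2
Op 2: read(P0, v1) -> 43. No state change.
Op 3: write(P0, v0, 167). refcount(pp0)=2>1 -> COPY to pp2. 3 ppages; refcounts: pp0:1 pp1:2 pp2:1
Op 4: write(P0, v0, 155). refcount(pp2)=1 -> write in place. 3 ppages; refcounts: pp0:1 pp1:2 pp2:1
Op 5: write(P0, v0, 196). refcount(pp2)=1 -> write in place. 3 ppages; refcounts: pp0:1 pp1:2 pp2:1
Op 6: fork(P0) -> P2. 3 ppages; refcounts: pp0:1 pp1:3 pp2:2

yes no no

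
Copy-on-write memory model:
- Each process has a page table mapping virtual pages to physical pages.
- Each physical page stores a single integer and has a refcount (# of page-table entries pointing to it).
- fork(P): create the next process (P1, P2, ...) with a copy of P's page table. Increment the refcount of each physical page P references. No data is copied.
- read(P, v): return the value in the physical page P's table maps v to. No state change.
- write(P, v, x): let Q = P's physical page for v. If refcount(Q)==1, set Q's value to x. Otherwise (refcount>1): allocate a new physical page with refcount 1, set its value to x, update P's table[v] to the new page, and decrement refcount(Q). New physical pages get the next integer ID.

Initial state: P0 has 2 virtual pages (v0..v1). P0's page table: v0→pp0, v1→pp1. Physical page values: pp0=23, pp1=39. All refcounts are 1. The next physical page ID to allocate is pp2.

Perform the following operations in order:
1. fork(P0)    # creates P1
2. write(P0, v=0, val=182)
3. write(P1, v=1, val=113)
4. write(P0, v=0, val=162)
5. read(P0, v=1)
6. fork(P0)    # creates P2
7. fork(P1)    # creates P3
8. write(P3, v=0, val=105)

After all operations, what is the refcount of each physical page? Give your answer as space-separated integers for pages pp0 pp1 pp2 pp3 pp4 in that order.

Op 1: fork(P0) -> P1. 2 ppages; refcounts: pp0:2 pp1:2
Op 2: write(P0, v0, 182). refcount(pp0)=2>1 -> COPY to pp2. 3 ppages; refcounts: pp0:1 pp1:2 pp2:1
Op 3: write(P1, v1, 113). refcount(pp1)=2>1 -> COPY to pp3. 4 ppages; refcounts: pp0:1 pp1:1 pp2:1 pp3:1
Op 4: write(P0, v0, 162). refcount(pp2)=1 -> write in place. 4 ppages; refcounts: pp0:1 pp1:1 pp2:1 pp3:1
Op 5: read(P0, v1) -> 39. No state change.
Op 6: fork(P0) -> P2. 4 ppages; refcounts: pp0:1 pp1:2 pp2:2 pp3:1
Op 7: fork(P1) -> P3. 4 ppages; refcounts: pp0:2 pp1:2 pp2:2 pp3:2
Op 8: write(P3, v0, 105). refcount(pp0)=2>1 -> COPY to pp4. 5 ppages; refcounts: pp0:1 pp1:2 pp2:2 pp3:2 pp4:1

Answer: 1 2 2 2 1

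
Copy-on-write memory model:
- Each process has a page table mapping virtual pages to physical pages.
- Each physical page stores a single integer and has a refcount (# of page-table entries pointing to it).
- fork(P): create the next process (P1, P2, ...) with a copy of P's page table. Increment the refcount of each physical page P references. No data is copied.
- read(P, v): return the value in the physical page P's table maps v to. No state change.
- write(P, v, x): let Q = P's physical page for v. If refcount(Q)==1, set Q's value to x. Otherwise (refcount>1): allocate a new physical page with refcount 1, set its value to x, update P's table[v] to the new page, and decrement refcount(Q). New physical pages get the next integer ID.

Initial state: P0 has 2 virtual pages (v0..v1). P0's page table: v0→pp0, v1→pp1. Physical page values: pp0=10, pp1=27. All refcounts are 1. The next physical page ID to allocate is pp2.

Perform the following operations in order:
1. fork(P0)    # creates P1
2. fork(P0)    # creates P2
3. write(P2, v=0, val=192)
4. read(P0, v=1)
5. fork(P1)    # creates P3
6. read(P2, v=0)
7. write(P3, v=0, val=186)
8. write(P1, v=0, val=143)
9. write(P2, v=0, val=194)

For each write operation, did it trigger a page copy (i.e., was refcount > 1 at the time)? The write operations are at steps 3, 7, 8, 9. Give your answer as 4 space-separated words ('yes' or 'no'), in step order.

Op 1: fork(P0) -> P1. 2 ppages; refcounts: pp0:2 pp1:2
Op 2: fork(P0) -> P2. 2 ppages; refcounts: pp0:3 pp1:3
Op 3: write(P2, v0, 192). refcount(pp0)=3>1 -> COPY to pp2. 3 ppages; refcounts: pp0:2 pp1:3 pp2:1
Op 4: read(P0, v1) -> 27. No state change.
Op 5: fork(P1) -> P3. 3 ppages; refcounts: pp0:3 pp1:4 pp2:1
Op 6: read(P2, v0) -> 192. No state change.
Op 7: write(P3, v0, 186). refcount(pp0)=3>1 -> COPY to pp3. 4 ppages; refcounts: pp0:2 pp1:4 pp2:1 pp3:1
Op 8: write(P1, v0, 143). refcount(pp0)=2>1 -> COPY to pp4. 5 ppages; refcounts: pp0:1 pp1:4 pp2:1 pp3:1 pp4:1
Op 9: write(P2, v0, 194). refcount(pp2)=1 -> write in place. 5 ppages; refcounts: pp0:1 pp1:4 pp2:1 pp3:1 pp4:1

yes yes yes no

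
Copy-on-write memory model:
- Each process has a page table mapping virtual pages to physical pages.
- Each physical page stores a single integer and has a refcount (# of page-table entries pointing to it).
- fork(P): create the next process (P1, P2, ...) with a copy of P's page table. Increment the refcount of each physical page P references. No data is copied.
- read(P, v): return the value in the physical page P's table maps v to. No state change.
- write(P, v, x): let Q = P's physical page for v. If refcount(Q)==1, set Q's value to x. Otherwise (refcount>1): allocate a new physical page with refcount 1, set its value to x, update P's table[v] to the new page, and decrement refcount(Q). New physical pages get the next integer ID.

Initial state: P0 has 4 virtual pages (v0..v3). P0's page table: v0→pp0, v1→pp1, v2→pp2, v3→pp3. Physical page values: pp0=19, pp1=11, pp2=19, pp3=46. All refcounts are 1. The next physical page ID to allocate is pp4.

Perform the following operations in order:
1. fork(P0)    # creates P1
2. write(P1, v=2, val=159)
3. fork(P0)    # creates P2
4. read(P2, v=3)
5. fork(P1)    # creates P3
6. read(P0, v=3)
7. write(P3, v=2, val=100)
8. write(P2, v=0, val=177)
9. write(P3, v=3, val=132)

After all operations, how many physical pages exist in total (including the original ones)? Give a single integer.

Op 1: fork(P0) -> P1. 4 ppages; refcounts: pp0:2 pp1:2 pp2:2 pp3:2
Op 2: write(P1, v2, 159). refcount(pp2)=2>1 -> COPY to pp4. 5 ppages; refcounts: pp0:2 pp1:2 pp2:1 pp3:2 pp4:1
Op 3: fork(P0) -> P2. 5 ppages; refcounts: pp0:3 pp1:3 pp2:2 pp3:3 pp4:1
Op 4: read(P2, v3) -> 46. No state change.
Op 5: fork(P1) -> P3. 5 ppages; refcounts: pp0:4 pp1:4 pp2:2 pp3:4 pp4:2
Op 6: read(P0, v3) -> 46. No state change.
Op 7: write(P3, v2, 100). refcount(pp4)=2>1 -> COPY to pp5. 6 ppages; refcounts: pp0:4 pp1:4 pp2:2 pp3:4 pp4:1 pp5:1
Op 8: write(P2, v0, 177). refcount(pp0)=4>1 -> COPY to pp6. 7 ppages; refcounts: pp0:3 pp1:4 pp2:2 pp3:4 pp4:1 pp5:1 pp6:1
Op 9: write(P3, v3, 132). refcount(pp3)=4>1 -> COPY to pp7. 8 ppages; refcounts: pp0:3 pp1:4 pp2:2 pp3:3 pp4:1 pp5:1 pp6:1 pp7:1

Answer: 8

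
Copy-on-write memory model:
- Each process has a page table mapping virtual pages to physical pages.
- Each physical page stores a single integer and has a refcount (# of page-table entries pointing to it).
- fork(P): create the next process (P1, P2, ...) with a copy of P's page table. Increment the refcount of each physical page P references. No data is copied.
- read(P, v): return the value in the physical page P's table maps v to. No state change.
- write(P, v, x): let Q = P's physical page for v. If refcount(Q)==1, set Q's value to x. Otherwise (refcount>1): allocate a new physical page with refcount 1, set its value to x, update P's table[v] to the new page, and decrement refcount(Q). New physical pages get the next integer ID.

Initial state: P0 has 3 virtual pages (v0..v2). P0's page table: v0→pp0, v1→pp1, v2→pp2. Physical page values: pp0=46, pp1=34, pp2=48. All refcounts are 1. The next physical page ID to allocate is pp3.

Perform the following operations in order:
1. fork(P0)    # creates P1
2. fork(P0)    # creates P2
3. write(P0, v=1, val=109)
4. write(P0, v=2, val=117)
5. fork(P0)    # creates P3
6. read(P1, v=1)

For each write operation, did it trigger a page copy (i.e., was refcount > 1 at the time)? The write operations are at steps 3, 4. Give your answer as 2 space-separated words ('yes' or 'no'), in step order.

Op 1: fork(P0) -> P1. 3 ppages; refcounts: pp0:2 pp1:2 pp2:2
Op 2: fork(P0) -> P2. 3 ppages; refcounts: pp0:3 pp1:3 pp2:3
Op 3: write(P0, v1, 109). refcount(pp1)=3>1 -> COPY to pp3. 4 ppages; refcounts: pp0:3 pp1:2 pp2:3 pp3:1
Op 4: write(P0, v2, 117). refcount(pp2)=3>1 -> COPY to pp4. 5 ppages; refcounts: pp0:3 pp1:2 pp2:2 pp3:1 pp4:1
Op 5: fork(P0) -> P3. 5 ppages; refcounts: pp0:4 pp1:2 pp2:2 pp3:2 pp4:2
Op 6: read(P1, v1) -> 34. No state change.

yes yes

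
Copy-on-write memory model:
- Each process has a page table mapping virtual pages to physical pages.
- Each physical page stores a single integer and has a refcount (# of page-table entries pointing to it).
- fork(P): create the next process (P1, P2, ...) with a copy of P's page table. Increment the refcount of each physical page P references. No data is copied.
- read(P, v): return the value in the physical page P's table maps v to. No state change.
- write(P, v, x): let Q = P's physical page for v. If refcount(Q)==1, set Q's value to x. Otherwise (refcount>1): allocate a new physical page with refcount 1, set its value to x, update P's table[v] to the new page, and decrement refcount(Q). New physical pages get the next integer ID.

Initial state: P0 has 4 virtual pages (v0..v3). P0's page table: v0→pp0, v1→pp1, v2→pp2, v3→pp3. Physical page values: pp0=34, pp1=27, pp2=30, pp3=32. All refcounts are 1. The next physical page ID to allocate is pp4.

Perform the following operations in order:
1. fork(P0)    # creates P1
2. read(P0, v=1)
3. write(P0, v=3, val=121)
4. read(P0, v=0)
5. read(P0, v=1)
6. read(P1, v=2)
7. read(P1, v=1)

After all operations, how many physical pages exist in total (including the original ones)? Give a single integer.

Answer: 5

Derivation:
Op 1: fork(P0) -> P1. 4 ppages; refcounts: pp0:2 pp1:2 pp2:2 pp3:2
Op 2: read(P0, v1) -> 27. No state change.
Op 3: write(P0, v3, 121). refcount(pp3)=2>1 -> COPY to pp4. 5 ppages; refcounts: pp0:2 pp1:2 pp2:2 pp3:1 pp4:1
Op 4: read(P0, v0) -> 34. No state change.
Op 5: read(P0, v1) -> 27. No state change.
Op 6: read(P1, v2) -> 30. No state change.
Op 7: read(P1, v1) -> 27. No state change.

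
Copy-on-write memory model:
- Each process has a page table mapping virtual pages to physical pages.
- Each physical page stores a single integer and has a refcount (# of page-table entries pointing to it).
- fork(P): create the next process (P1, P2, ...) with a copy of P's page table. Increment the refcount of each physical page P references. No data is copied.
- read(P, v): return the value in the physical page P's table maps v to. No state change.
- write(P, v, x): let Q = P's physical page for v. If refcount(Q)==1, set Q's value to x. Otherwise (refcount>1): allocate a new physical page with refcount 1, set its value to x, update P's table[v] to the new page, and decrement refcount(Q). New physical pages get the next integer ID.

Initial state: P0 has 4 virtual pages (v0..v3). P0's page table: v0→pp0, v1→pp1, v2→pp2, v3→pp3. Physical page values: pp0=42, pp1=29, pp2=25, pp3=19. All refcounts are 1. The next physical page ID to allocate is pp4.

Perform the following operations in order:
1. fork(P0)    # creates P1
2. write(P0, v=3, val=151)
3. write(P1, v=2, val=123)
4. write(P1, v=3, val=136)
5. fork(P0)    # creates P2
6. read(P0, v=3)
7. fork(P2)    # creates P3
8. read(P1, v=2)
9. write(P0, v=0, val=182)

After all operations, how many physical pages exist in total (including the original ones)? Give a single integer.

Answer: 7

Derivation:
Op 1: fork(P0) -> P1. 4 ppages; refcounts: pp0:2 pp1:2 pp2:2 pp3:2
Op 2: write(P0, v3, 151). refcount(pp3)=2>1 -> COPY to pp4. 5 ppages; refcounts: pp0:2 pp1:2 pp2:2 pp3:1 pp4:1
Op 3: write(P1, v2, 123). refcount(pp2)=2>1 -> COPY to pp5. 6 ppages; refcounts: pp0:2 pp1:2 pp2:1 pp3:1 pp4:1 pp5:1
Op 4: write(P1, v3, 136). refcount(pp3)=1 -> write in place. 6 ppages; refcounts: pp0:2 pp1:2 pp2:1 pp3:1 pp4:1 pp5:1
Op 5: fork(P0) -> P2. 6 ppages; refcounts: pp0:3 pp1:3 pp2:2 pp3:1 pp4:2 pp5:1
Op 6: read(P0, v3) -> 151. No state change.
Op 7: fork(P2) -> P3. 6 ppages; refcounts: pp0:4 pp1:4 pp2:3 pp3:1 pp4:3 pp5:1
Op 8: read(P1, v2) -> 123. No state change.
Op 9: write(P0, v0, 182). refcount(pp0)=4>1 -> COPY to pp6. 7 ppages; refcounts: pp0:3 pp1:4 pp2:3 pp3:1 pp4:3 pp5:1 pp6:1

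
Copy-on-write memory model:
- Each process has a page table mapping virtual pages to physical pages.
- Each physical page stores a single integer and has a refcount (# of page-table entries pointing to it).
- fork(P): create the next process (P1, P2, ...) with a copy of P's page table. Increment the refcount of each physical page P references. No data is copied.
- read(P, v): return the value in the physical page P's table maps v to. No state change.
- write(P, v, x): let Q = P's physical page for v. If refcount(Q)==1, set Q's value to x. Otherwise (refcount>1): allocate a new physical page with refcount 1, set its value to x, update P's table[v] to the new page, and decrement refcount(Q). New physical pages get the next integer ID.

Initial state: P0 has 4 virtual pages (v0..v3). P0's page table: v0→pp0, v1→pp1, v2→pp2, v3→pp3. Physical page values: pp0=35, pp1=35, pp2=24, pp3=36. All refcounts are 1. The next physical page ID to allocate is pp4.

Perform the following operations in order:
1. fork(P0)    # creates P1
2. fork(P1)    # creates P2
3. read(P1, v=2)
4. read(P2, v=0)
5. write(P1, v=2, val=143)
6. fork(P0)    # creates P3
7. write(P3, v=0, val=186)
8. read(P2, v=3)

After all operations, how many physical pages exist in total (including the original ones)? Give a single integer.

Op 1: fork(P0) -> P1. 4 ppages; refcounts: pp0:2 pp1:2 pp2:2 pp3:2
Op 2: fork(P1) -> P2. 4 ppages; refcounts: pp0:3 pp1:3 pp2:3 pp3:3
Op 3: read(P1, v2) -> 24. No state change.
Op 4: read(P2, v0) -> 35. No state change.
Op 5: write(P1, v2, 143). refcount(pp2)=3>1 -> COPY to pp4. 5 ppages; refcounts: pp0:3 pp1:3 pp2:2 pp3:3 pp4:1
Op 6: fork(P0) -> P3. 5 ppages; refcounts: pp0:4 pp1:4 pp2:3 pp3:4 pp4:1
Op 7: write(P3, v0, 186). refcount(pp0)=4>1 -> COPY to pp5. 6 ppages; refcounts: pp0:3 pp1:4 pp2:3 pp3:4 pp4:1 pp5:1
Op 8: read(P2, v3) -> 36. No state change.

Answer: 6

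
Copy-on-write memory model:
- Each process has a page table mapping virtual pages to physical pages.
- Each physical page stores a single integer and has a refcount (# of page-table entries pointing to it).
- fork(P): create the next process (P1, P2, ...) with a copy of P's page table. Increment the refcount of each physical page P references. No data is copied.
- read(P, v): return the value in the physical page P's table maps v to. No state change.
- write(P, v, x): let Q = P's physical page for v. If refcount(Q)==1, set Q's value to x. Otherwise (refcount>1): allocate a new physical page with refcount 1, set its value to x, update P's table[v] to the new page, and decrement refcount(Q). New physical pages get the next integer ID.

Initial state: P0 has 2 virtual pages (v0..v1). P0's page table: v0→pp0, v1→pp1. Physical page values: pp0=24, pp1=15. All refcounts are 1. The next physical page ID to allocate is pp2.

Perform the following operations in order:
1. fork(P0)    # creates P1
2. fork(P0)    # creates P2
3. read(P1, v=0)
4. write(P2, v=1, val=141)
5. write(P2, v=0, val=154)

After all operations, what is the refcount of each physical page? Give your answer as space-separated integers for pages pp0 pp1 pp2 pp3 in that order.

Op 1: fork(P0) -> P1. 2 ppages; refcounts: pp0:2 pp1:2
Op 2: fork(P0) -> P2. 2 ppages; refcounts: pp0:3 pp1:3
Op 3: read(P1, v0) -> 24. No state change.
Op 4: write(P2, v1, 141). refcount(pp1)=3>1 -> COPY to pp2. 3 ppages; refcounts: pp0:3 pp1:2 pp2:1
Op 5: write(P2, v0, 154). refcount(pp0)=3>1 -> COPY to pp3. 4 ppages; refcounts: pp0:2 pp1:2 pp2:1 pp3:1

Answer: 2 2 1 1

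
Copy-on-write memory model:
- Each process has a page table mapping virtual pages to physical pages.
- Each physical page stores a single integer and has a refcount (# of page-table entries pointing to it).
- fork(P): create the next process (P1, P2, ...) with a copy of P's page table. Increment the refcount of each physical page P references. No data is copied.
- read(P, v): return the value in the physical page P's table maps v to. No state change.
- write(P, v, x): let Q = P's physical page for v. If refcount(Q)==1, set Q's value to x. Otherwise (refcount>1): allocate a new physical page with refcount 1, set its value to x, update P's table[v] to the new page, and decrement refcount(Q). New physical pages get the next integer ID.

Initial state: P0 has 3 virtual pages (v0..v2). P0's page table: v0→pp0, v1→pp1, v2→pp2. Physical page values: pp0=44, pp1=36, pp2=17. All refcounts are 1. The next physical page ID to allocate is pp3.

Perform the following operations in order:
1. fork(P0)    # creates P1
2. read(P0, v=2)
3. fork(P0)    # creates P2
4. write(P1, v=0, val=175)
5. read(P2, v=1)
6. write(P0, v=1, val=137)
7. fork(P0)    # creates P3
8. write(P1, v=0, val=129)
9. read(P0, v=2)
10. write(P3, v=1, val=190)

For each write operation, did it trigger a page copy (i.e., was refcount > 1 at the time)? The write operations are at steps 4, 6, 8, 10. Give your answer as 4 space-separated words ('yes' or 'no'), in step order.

Op 1: fork(P0) -> P1. 3 ppages; refcounts: pp0:2 pp1:2 pp2:2
Op 2: read(P0, v2) -> 17. No state change.
Op 3: fork(P0) -> P2. 3 ppages; refcounts: pp0:3 pp1:3 pp2:3
Op 4: write(P1, v0, 175). refcount(pp0)=3>1 -> COPY to pp3. 4 ppages; refcounts: pp0:2 pp1:3 pp2:3 pp3:1
Op 5: read(P2, v1) -> 36. No state change.
Op 6: write(P0, v1, 137). refcount(pp1)=3>1 -> COPY to pp4. 5 ppages; refcounts: pp0:2 pp1:2 pp2:3 pp3:1 pp4:1
Op 7: fork(P0) -> P3. 5 ppages; refcounts: pp0:3 pp1:2 pp2:4 pp3:1 pp4:2
Op 8: write(P1, v0, 129). refcount(pp3)=1 -> write in place. 5 ppages; refcounts: pp0:3 pp1:2 pp2:4 pp3:1 pp4:2
Op 9: read(P0, v2) -> 17. No state change.
Op 10: write(P3, v1, 190). refcount(pp4)=2>1 -> COPY to pp5. 6 ppages; refcounts: pp0:3 pp1:2 pp2:4 pp3:1 pp4:1 pp5:1

yes yes no yes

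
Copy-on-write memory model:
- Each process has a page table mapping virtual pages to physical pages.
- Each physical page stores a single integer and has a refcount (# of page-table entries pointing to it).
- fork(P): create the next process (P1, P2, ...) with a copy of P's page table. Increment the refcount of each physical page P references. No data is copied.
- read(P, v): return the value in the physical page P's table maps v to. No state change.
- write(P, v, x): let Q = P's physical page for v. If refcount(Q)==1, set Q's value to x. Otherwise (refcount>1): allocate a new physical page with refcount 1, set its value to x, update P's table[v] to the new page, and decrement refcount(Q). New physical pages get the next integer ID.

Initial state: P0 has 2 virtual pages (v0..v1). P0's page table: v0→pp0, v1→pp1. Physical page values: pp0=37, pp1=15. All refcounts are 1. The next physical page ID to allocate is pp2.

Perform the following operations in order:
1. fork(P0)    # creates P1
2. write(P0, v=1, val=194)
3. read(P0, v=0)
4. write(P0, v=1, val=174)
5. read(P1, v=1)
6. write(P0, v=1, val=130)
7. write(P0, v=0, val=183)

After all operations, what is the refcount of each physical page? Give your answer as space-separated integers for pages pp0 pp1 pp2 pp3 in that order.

Answer: 1 1 1 1

Derivation:
Op 1: fork(P0) -> P1. 2 ppages; refcounts: pp0:2 pp1:2
Op 2: write(P0, v1, 194). refcount(pp1)=2>1 -> COPY to pp2. 3 ppages; refcounts: pp0:2 pp1:1 pp2:1
Op 3: read(P0, v0) -> 37. No state change.
Op 4: write(P0, v1, 174). refcount(pp2)=1 -> write in place. 3 ppages; refcounts: pp0:2 pp1:1 pp2:1
Op 5: read(P1, v1) -> 15. No state change.
Op 6: write(P0, v1, 130). refcount(pp2)=1 -> write in place. 3 ppages; refcounts: pp0:2 pp1:1 pp2:1
Op 7: write(P0, v0, 183). refcount(pp0)=2>1 -> COPY to pp3. 4 ppages; refcounts: pp0:1 pp1:1 pp2:1 pp3:1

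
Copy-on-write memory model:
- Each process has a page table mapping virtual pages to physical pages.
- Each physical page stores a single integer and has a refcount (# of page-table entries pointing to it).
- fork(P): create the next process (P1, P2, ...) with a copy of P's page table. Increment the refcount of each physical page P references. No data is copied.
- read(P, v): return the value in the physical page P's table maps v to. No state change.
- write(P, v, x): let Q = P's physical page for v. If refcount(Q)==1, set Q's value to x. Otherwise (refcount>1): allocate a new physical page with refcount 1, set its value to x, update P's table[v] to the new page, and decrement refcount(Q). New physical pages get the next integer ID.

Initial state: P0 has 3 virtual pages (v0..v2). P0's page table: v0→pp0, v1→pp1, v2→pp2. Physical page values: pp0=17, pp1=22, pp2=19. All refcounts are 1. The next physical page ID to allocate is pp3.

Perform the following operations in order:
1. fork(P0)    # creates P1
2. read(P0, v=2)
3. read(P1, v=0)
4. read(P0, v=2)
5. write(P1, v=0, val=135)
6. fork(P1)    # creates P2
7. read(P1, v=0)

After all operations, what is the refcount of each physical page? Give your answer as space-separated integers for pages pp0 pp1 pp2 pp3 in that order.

Op 1: fork(P0) -> P1. 3 ppages; refcounts: pp0:2 pp1:2 pp2:2
Op 2: read(P0, v2) -> 19. No state change.
Op 3: read(P1, v0) -> 17. No state change.
Op 4: read(P0, v2) -> 19. No state change.
Op 5: write(P1, v0, 135). refcount(pp0)=2>1 -> COPY to pp3. 4 ppages; refcounts: pp0:1 pp1:2 pp2:2 pp3:1
Op 6: fork(P1) -> P2. 4 ppages; refcounts: pp0:1 pp1:3 pp2:3 pp3:2
Op 7: read(P1, v0) -> 135. No state change.

Answer: 1 3 3 2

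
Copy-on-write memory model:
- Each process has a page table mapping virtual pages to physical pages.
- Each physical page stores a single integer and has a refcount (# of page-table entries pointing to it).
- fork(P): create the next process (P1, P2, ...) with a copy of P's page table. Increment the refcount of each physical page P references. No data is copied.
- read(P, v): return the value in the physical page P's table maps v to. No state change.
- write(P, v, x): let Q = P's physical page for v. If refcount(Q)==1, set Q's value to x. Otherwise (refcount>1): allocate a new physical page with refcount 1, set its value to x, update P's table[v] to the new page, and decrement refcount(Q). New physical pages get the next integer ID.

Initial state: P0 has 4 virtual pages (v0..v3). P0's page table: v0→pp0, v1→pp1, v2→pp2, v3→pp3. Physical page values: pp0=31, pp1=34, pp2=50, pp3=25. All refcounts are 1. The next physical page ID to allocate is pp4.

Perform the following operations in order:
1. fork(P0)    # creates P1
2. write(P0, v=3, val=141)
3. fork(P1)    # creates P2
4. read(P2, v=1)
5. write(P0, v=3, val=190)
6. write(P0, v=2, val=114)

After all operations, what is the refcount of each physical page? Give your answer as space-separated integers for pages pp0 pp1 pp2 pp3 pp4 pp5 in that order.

Answer: 3 3 2 2 1 1

Derivation:
Op 1: fork(P0) -> P1. 4 ppages; refcounts: pp0:2 pp1:2 pp2:2 pp3:2
Op 2: write(P0, v3, 141). refcount(pp3)=2>1 -> COPY to pp4. 5 ppages; refcounts: pp0:2 pp1:2 pp2:2 pp3:1 pp4:1
Op 3: fork(P1) -> P2. 5 ppages; refcounts: pp0:3 pp1:3 pp2:3 pp3:2 pp4:1
Op 4: read(P2, v1) -> 34. No state change.
Op 5: write(P0, v3, 190). refcount(pp4)=1 -> write in place. 5 ppages; refcounts: pp0:3 pp1:3 pp2:3 pp3:2 pp4:1
Op 6: write(P0, v2, 114). refcount(pp2)=3>1 -> COPY to pp5. 6 ppages; refcounts: pp0:3 pp1:3 pp2:2 pp3:2 pp4:1 pp5:1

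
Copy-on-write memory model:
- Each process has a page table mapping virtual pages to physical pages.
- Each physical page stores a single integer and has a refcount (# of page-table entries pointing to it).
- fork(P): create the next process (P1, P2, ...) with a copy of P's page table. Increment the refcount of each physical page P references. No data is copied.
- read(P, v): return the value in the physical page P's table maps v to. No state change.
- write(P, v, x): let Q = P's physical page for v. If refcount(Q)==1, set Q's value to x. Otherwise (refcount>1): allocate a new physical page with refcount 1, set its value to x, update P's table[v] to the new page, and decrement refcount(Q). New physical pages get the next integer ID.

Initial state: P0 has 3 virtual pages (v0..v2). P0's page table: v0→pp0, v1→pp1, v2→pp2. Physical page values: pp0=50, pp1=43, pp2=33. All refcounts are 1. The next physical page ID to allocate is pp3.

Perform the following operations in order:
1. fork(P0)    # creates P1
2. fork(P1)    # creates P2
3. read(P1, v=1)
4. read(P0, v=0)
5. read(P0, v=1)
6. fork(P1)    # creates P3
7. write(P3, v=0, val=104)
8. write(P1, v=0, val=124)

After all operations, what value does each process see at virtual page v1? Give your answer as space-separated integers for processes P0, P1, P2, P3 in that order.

Op 1: fork(P0) -> P1. 3 ppages; refcounts: pp0:2 pp1:2 pp2:2
Op 2: fork(P1) -> P2. 3 ppages; refcounts: pp0:3 pp1:3 pp2:3
Op 3: read(P1, v1) -> 43. No state change.
Op 4: read(P0, v0) -> 50. No state change.
Op 5: read(P0, v1) -> 43. No state change.
Op 6: fork(P1) -> P3. 3 ppages; refcounts: pp0:4 pp1:4 pp2:4
Op 7: write(P3, v0, 104). refcount(pp0)=4>1 -> COPY to pp3. 4 ppages; refcounts: pp0:3 pp1:4 pp2:4 pp3:1
Op 8: write(P1, v0, 124). refcount(pp0)=3>1 -> COPY to pp4. 5 ppages; refcounts: pp0:2 pp1:4 pp2:4 pp3:1 pp4:1
P0: v1 -> pp1 = 43
P1: v1 -> pp1 = 43
P2: v1 -> pp1 = 43
P3: v1 -> pp1 = 43

Answer: 43 43 43 43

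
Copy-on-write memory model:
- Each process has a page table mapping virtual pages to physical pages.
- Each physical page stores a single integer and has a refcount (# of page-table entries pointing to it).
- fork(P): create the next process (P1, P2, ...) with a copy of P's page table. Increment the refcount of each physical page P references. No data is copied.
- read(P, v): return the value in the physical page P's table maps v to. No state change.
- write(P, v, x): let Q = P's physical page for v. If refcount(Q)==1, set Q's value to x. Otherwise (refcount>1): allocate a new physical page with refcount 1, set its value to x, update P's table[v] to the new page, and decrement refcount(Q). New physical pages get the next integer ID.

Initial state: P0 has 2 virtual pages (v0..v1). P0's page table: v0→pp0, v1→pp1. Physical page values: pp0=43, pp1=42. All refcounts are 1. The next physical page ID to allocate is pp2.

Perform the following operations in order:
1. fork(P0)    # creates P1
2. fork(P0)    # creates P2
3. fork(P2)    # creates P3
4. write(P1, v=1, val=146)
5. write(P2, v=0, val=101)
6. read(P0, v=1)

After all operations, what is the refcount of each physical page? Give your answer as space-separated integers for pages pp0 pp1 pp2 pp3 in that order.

Answer: 3 3 1 1

Derivation:
Op 1: fork(P0) -> P1. 2 ppages; refcounts: pp0:2 pp1:2
Op 2: fork(P0) -> P2. 2 ppages; refcounts: pp0:3 pp1:3
Op 3: fork(P2) -> P3. 2 ppages; refcounts: pp0:4 pp1:4
Op 4: write(P1, v1, 146). refcount(pp1)=4>1 -> COPY to pp2. 3 ppages; refcounts: pp0:4 pp1:3 pp2:1
Op 5: write(P2, v0, 101). refcount(pp0)=4>1 -> COPY to pp3. 4 ppages; refcounts: pp0:3 pp1:3 pp2:1 pp3:1
Op 6: read(P0, v1) -> 42. No state change.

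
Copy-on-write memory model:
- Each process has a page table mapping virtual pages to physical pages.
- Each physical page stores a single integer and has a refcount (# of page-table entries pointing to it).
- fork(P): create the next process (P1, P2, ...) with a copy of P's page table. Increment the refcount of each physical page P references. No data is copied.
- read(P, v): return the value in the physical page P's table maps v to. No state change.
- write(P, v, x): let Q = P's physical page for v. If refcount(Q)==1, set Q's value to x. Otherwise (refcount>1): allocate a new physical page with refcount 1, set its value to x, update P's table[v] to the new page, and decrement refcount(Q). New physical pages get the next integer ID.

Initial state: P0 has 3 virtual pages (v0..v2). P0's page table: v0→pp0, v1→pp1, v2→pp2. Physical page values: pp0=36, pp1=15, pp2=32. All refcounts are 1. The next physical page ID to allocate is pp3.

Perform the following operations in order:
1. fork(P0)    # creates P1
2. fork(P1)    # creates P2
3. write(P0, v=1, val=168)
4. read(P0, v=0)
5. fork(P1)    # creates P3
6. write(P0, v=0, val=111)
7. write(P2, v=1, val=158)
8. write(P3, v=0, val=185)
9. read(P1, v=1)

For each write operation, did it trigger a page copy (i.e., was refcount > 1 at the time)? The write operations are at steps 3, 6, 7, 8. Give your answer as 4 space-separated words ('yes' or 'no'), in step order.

Op 1: fork(P0) -> P1. 3 ppages; refcounts: pp0:2 pp1:2 pp2:2
Op 2: fork(P1) -> P2. 3 ppages; refcounts: pp0:3 pp1:3 pp2:3
Op 3: write(P0, v1, 168). refcount(pp1)=3>1 -> COPY to pp3. 4 ppages; refcounts: pp0:3 pp1:2 pp2:3 pp3:1
Op 4: read(P0, v0) -> 36. No state change.
Op 5: fork(P1) -> P3. 4 ppages; refcounts: pp0:4 pp1:3 pp2:4 pp3:1
Op 6: write(P0, v0, 111). refcount(pp0)=4>1 -> COPY to pp4. 5 ppages; refcounts: pp0:3 pp1:3 pp2:4 pp3:1 pp4:1
Op 7: write(P2, v1, 158). refcount(pp1)=3>1 -> COPY to pp5. 6 ppages; refcounts: pp0:3 pp1:2 pp2:4 pp3:1 pp4:1 pp5:1
Op 8: write(P3, v0, 185). refcount(pp0)=3>1 -> COPY to pp6. 7 ppages; refcounts: pp0:2 pp1:2 pp2:4 pp3:1 pp4:1 pp5:1 pp6:1
Op 9: read(P1, v1) -> 15. No state change.

yes yes yes yes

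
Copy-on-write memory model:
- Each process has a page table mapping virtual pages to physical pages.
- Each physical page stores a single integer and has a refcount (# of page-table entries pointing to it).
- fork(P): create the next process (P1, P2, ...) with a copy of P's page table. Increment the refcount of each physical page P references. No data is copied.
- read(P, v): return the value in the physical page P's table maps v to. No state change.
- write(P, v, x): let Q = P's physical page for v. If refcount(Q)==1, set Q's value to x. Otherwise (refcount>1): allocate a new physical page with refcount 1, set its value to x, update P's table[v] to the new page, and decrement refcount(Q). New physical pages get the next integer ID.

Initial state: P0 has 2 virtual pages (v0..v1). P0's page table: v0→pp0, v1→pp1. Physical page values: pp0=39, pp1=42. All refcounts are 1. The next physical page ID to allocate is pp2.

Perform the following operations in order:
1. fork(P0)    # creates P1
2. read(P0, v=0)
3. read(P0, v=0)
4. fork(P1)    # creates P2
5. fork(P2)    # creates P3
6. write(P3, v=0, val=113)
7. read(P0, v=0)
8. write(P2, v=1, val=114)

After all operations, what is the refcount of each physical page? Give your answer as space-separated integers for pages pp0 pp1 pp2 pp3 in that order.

Op 1: fork(P0) -> P1. 2 ppages; refcounts: pp0:2 pp1:2
Op 2: read(P0, v0) -> 39. No state change.
Op 3: read(P0, v0) -> 39. No state change.
Op 4: fork(P1) -> P2. 2 ppages; refcounts: pp0:3 pp1:3
Op 5: fork(P2) -> P3. 2 ppages; refcounts: pp0:4 pp1:4
Op 6: write(P3, v0, 113). refcount(pp0)=4>1 -> COPY to pp2. 3 ppages; refcounts: pp0:3 pp1:4 pp2:1
Op 7: read(P0, v0) -> 39. No state change.
Op 8: write(P2, v1, 114). refcount(pp1)=4>1 -> COPY to pp3. 4 ppages; refcounts: pp0:3 pp1:3 pp2:1 pp3:1

Answer: 3 3 1 1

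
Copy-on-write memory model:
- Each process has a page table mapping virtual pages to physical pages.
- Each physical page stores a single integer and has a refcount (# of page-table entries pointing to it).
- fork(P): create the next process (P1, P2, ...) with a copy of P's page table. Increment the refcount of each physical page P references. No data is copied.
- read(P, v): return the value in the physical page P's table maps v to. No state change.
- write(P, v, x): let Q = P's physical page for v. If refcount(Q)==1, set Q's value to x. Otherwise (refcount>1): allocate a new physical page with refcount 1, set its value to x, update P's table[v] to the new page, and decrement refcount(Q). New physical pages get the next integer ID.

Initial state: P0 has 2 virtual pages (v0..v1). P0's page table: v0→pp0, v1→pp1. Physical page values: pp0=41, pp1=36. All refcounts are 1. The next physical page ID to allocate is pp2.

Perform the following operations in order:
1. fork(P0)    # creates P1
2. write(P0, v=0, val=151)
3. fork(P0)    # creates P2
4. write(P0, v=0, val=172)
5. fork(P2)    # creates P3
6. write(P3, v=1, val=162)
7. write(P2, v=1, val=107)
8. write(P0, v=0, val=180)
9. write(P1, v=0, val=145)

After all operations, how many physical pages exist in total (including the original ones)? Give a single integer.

Answer: 6

Derivation:
Op 1: fork(P0) -> P1. 2 ppages; refcounts: pp0:2 pp1:2
Op 2: write(P0, v0, 151). refcount(pp0)=2>1 -> COPY to pp2. 3 ppages; refcounts: pp0:1 pp1:2 pp2:1
Op 3: fork(P0) -> P2. 3 ppages; refcounts: pp0:1 pp1:3 pp2:2
Op 4: write(P0, v0, 172). refcount(pp2)=2>1 -> COPY to pp3. 4 ppages; refcounts: pp0:1 pp1:3 pp2:1 pp3:1
Op 5: fork(P2) -> P3. 4 ppages; refcounts: pp0:1 pp1:4 pp2:2 pp3:1
Op 6: write(P3, v1, 162). refcount(pp1)=4>1 -> COPY to pp4. 5 ppages; refcounts: pp0:1 pp1:3 pp2:2 pp3:1 pp4:1
Op 7: write(P2, v1, 107). refcount(pp1)=3>1 -> COPY to pp5. 6 ppages; refcounts: pp0:1 pp1:2 pp2:2 pp3:1 pp4:1 pp5:1
Op 8: write(P0, v0, 180). refcount(pp3)=1 -> write in place. 6 ppages; refcounts: pp0:1 pp1:2 pp2:2 pp3:1 pp4:1 pp5:1
Op 9: write(P1, v0, 145). refcount(pp0)=1 -> write in place. 6 ppages; refcounts: pp0:1 pp1:2 pp2:2 pp3:1 pp4:1 pp5:1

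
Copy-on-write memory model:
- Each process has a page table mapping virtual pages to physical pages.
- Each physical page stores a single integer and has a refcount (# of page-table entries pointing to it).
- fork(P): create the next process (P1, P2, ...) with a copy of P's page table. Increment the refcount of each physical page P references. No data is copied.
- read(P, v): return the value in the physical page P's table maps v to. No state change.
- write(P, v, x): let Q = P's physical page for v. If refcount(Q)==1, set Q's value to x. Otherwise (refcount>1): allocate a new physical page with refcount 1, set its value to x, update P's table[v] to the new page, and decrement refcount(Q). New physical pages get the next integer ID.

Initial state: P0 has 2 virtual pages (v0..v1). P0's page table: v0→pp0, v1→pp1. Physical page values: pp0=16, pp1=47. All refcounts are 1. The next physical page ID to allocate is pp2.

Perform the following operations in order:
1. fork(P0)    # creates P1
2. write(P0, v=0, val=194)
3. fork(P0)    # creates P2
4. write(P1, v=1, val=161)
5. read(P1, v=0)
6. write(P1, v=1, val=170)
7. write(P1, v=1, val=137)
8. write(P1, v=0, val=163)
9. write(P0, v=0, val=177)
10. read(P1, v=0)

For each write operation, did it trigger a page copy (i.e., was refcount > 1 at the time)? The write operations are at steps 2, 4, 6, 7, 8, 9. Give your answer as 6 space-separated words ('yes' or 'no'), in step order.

Op 1: fork(P0) -> P1. 2 ppages; refcounts: pp0:2 pp1:2
Op 2: write(P0, v0, 194). refcount(pp0)=2>1 -> COPY to pp2. 3 ppages; refcounts: pp0:1 pp1:2 pp2:1
Op 3: fork(P0) -> P2. 3 ppages; refcounts: pp0:1 pp1:3 pp2:2
Op 4: write(P1, v1, 161). refcount(pp1)=3>1 -> COPY to pp3. 4 ppages; refcounts: pp0:1 pp1:2 pp2:2 pp3:1
Op 5: read(P1, v0) -> 16. No state change.
Op 6: write(P1, v1, 170). refcount(pp3)=1 -> write in place. 4 ppages; refcounts: pp0:1 pp1:2 pp2:2 pp3:1
Op 7: write(P1, v1, 137). refcount(pp3)=1 -> write in place. 4 ppages; refcounts: pp0:1 pp1:2 pp2:2 pp3:1
Op 8: write(P1, v0, 163). refcount(pp0)=1 -> write in place. 4 ppages; refcounts: pp0:1 pp1:2 pp2:2 pp3:1
Op 9: write(P0, v0, 177). refcount(pp2)=2>1 -> COPY to pp4. 5 ppages; refcounts: pp0:1 pp1:2 pp2:1 pp3:1 pp4:1
Op 10: read(P1, v0) -> 163. No state change.

yes yes no no no yes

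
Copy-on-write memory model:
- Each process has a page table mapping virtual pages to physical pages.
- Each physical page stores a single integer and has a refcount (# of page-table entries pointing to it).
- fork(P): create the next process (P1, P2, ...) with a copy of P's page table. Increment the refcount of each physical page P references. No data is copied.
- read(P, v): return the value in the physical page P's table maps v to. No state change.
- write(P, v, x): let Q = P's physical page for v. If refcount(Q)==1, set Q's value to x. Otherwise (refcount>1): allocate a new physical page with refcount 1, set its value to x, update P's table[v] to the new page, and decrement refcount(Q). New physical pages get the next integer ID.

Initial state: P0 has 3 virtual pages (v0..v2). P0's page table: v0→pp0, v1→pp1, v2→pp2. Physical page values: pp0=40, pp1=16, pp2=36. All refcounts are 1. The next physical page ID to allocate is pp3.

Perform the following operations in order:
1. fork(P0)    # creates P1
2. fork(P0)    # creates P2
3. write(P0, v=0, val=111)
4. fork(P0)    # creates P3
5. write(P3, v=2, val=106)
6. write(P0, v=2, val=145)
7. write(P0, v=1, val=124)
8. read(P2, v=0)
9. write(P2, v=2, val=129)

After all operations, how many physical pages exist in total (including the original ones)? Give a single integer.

Op 1: fork(P0) -> P1. 3 ppages; refcounts: pp0:2 pp1:2 pp2:2
Op 2: fork(P0) -> P2. 3 ppages; refcounts: pp0:3 pp1:3 pp2:3
Op 3: write(P0, v0, 111). refcount(pp0)=3>1 -> COPY to pp3. 4 ppages; refcounts: pp0:2 pp1:3 pp2:3 pp3:1
Op 4: fork(P0) -> P3. 4 ppages; refcounts: pp0:2 pp1:4 pp2:4 pp3:2
Op 5: write(P3, v2, 106). refcount(pp2)=4>1 -> COPY to pp4. 5 ppages; refcounts: pp0:2 pp1:4 pp2:3 pp3:2 pp4:1
Op 6: write(P0, v2, 145). refcount(pp2)=3>1 -> COPY to pp5. 6 ppages; refcounts: pp0:2 pp1:4 pp2:2 pp3:2 pp4:1 pp5:1
Op 7: write(P0, v1, 124). refcount(pp1)=4>1 -> COPY to pp6. 7 ppages; refcounts: pp0:2 pp1:3 pp2:2 pp3:2 pp4:1 pp5:1 pp6:1
Op 8: read(P2, v0) -> 40. No state change.
Op 9: write(P2, v2, 129). refcount(pp2)=2>1 -> COPY to pp7. 8 ppages; refcounts: pp0:2 pp1:3 pp2:1 pp3:2 pp4:1 pp5:1 pp6:1 pp7:1

Answer: 8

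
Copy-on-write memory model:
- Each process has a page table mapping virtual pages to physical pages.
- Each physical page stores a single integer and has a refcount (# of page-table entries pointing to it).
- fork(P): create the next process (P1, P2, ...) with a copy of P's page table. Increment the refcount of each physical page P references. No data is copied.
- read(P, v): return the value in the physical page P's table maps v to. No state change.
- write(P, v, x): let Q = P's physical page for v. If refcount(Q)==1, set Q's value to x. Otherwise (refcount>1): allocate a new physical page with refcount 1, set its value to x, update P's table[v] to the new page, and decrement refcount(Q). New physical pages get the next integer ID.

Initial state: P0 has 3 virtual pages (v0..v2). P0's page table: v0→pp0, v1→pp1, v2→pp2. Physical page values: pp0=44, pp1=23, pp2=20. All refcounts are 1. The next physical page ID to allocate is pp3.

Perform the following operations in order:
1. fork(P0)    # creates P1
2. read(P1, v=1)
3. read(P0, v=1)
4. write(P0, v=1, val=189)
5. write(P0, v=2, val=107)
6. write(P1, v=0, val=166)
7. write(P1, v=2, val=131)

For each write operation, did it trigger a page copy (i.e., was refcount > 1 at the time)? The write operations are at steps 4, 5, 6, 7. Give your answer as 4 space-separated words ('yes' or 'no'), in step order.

Op 1: fork(P0) -> P1. 3 ppages; refcounts: pp0:2 pp1:2 pp2:2
Op 2: read(P1, v1) -> 23. No state change.
Op 3: read(P0, v1) -> 23. No state change.
Op 4: write(P0, v1, 189). refcount(pp1)=2>1 -> COPY to pp3. 4 ppages; refcounts: pp0:2 pp1:1 pp2:2 pp3:1
Op 5: write(P0, v2, 107). refcount(pp2)=2>1 -> COPY to pp4. 5 ppages; refcounts: pp0:2 pp1:1 pp2:1 pp3:1 pp4:1
Op 6: write(P1, v0, 166). refcount(pp0)=2>1 -> COPY to pp5. 6 ppages; refcounts: pp0:1 pp1:1 pp2:1 pp3:1 pp4:1 pp5:1
Op 7: write(P1, v2, 131). refcount(pp2)=1 -> write in place. 6 ppages; refcounts: pp0:1 pp1:1 pp2:1 pp3:1 pp4:1 pp5:1

yes yes yes no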